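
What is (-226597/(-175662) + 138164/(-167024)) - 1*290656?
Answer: -81997755573017/282113172 ≈ -2.9066e+5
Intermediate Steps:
(-226597/(-175662) + 138164/(-167024)) - 1*290656 = (-226597*(-1/175662) + 138164*(-1/167024)) - 290656 = (226597/175662 - 2657/3212) - 290656 = 130547815/282113172 - 290656 = -81997755573017/282113172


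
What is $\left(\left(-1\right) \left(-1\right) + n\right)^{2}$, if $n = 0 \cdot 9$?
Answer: $1$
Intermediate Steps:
$n = 0$
$\left(\left(-1\right) \left(-1\right) + n\right)^{2} = \left(\left(-1\right) \left(-1\right) + 0\right)^{2} = \left(1 + 0\right)^{2} = 1^{2} = 1$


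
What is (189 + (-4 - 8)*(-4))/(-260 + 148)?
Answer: -237/112 ≈ -2.1161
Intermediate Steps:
(189 + (-4 - 8)*(-4))/(-260 + 148) = (189 - 12*(-4))/(-112) = (189 + 48)*(-1/112) = 237*(-1/112) = -237/112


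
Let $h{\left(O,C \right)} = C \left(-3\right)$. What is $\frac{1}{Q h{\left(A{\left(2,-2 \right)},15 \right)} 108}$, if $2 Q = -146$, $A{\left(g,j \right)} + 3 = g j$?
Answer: $\frac{1}{354780} \approx 2.8186 \cdot 10^{-6}$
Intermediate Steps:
$A{\left(g,j \right)} = -3 + g j$
$h{\left(O,C \right)} = - 3 C$
$Q = -73$ ($Q = \frac{1}{2} \left(-146\right) = -73$)
$\frac{1}{Q h{\left(A{\left(2,-2 \right)},15 \right)} 108} = \frac{1}{- 73 \left(\left(-3\right) 15\right) 108} = \frac{1}{\left(-73\right) \left(-45\right) 108} = \frac{1}{3285 \cdot 108} = \frac{1}{354780}$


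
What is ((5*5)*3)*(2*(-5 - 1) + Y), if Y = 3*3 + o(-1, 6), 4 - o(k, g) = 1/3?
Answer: 50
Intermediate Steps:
o(k, g) = 11/3 (o(k, g) = 4 - 1/3 = 4 - 1*⅓ = 4 - ⅓ = 11/3)
Y = 38/3 (Y = 3*3 + 11/3 = 9 + 11/3 = 38/3 ≈ 12.667)
((5*5)*3)*(2*(-5 - 1) + Y) = ((5*5)*3)*(2*(-5 - 1) + 38/3) = (25*3)*(2*(-6) + 38/3) = 75*(-12 + 38/3) = 75*(⅔) = 50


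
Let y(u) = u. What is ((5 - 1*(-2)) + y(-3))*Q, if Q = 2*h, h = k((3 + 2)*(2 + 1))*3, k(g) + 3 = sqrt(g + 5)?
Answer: -72 + 48*sqrt(5) ≈ 35.331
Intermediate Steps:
k(g) = -3 + sqrt(5 + g) (k(g) = -3 + sqrt(g + 5) = -3 + sqrt(5 + g))
h = -9 + 6*sqrt(5) (h = (-3 + sqrt(5 + (3 + 2)*(2 + 1)))*3 = (-3 + sqrt(5 + 5*3))*3 = (-3 + sqrt(5 + 15))*3 = (-3 + sqrt(20))*3 = (-3 + 2*sqrt(5))*3 = -9 + 6*sqrt(5) ≈ 4.4164)
Q = -18 + 12*sqrt(5) (Q = 2*(-9 + 6*sqrt(5)) = -18 + 12*sqrt(5) ≈ 8.8328)
((5 - 1*(-2)) + y(-3))*Q = ((5 - 1*(-2)) - 3)*(-18 + 12*sqrt(5)) = ((5 + 2) - 3)*(-18 + 12*sqrt(5)) = (7 - 3)*(-18 + 12*sqrt(5)) = 4*(-18 + 12*sqrt(5)) = -72 + 48*sqrt(5)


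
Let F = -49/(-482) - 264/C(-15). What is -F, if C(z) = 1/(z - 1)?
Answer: -2036017/482 ≈ -4224.1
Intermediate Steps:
C(z) = 1/(-1 + z)
F = 2036017/482 (F = -49/(-482) - 264/(1/(-1 - 15)) = -49*(-1/482) - 264/(1/(-16)) = 49/482 - 264/(-1/16) = 49/482 - 264*(-16) = 49/482 + 4224 = 2036017/482 ≈ 4224.1)
-F = -1*2036017/482 = -2036017/482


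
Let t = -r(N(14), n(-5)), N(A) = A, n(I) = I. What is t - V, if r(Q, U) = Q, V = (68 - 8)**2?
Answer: -3614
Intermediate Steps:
V = 3600 (V = 60**2 = 3600)
t = -14 (t = -1*14 = -14)
t - V = -14 - 1*3600 = -14 - 3600 = -3614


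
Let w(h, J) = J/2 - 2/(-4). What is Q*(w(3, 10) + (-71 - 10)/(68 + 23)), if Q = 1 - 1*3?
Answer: -839/91 ≈ -9.2198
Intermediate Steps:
Q = -2 (Q = 1 - 3 = -2)
w(h, J) = ½ + J/2 (w(h, J) = J*(½) - 2*(-¼) = J/2 + ½ = ½ + J/2)
Q*(w(3, 10) + (-71 - 10)/(68 + 23)) = -2*((½ + (½)*10) + (-71 - 10)/(68 + 23)) = -2*((½ + 5) - 81/91) = -2*(11/2 - 81*1/91) = -2*(11/2 - 81/91) = -2*839/182 = -839/91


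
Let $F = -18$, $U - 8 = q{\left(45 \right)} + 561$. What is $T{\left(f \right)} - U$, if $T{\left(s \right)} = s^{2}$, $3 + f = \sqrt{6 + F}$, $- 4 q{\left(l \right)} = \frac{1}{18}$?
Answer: $- \frac{41183}{72} - 12 i \sqrt{3} \approx -571.99 - 20.785 i$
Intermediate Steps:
$q{\left(l \right)} = - \frac{1}{72}$ ($q{\left(l \right)} = - \frac{1}{4 \cdot 18} = \left(- \frac{1}{4}\right) \frac{1}{18} = - \frac{1}{72}$)
$U = \frac{40967}{72}$ ($U = 8 + \left(- \frac{1}{72} + 561\right) = 8 + \frac{40391}{72} = \frac{40967}{72} \approx 568.99$)
$f = -3 + 2 i \sqrt{3}$ ($f = -3 + \sqrt{6 - 18} = -3 + \sqrt{-12} = -3 + 2 i \sqrt{3} \approx -3.0 + 3.4641 i$)
$T{\left(f \right)} - U = \left(-3 + 2 i \sqrt{3}\right)^{2} - \frac{40967}{72} = - \frac{40967}{72} + \left(-3 + 2 i \sqrt{3}\right)^{2}$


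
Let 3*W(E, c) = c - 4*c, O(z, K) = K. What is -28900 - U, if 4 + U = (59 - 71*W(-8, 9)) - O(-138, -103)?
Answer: -29697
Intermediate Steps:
W(E, c) = -c (W(E, c) = (c - 4*c)/3 = (-3*c)/3 = -c)
U = 797 (U = -4 + ((59 - (-71)*9) - 1*(-103)) = -4 + ((59 - 71*(-9)) + 103) = -4 + ((59 + 639) + 103) = -4 + (698 + 103) = -4 + 801 = 797)
-28900 - U = -28900 - 1*797 = -28900 - 797 = -29697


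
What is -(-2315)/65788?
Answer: 2315/65788 ≈ 0.035189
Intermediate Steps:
-(-2315)/65788 = -1*(-2315/65788) = 2315/65788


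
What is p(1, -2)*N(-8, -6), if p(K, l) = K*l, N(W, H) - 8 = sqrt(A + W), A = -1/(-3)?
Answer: -16 - 2*I*sqrt(69)/3 ≈ -16.0 - 5.5378*I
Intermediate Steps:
A = 1/3 (A = -1*(-1/3) = 1/3 ≈ 0.33333)
N(W, H) = 8 + sqrt(1/3 + W)
p(1, -2)*N(-8, -6) = (1*(-2))*(8 + sqrt(3 + 9*(-8))/3) = -2*(8 + sqrt(3 - 72)/3) = -2*(8 + sqrt(-69)/3) = -2*(8 + (I*sqrt(69))/3) = -2*(8 + I*sqrt(69)/3) = -16 - 2*I*sqrt(69)/3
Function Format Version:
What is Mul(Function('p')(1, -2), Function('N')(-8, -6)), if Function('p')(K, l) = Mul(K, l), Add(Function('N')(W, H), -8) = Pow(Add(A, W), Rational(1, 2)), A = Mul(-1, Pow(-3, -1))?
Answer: Add(-16, Mul(Rational(-2, 3), I, Pow(69, Rational(1, 2)))) ≈ Add(-16.000, Mul(-5.5378, I))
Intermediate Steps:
A = Rational(1, 3) (A = Mul(-1, Rational(-1, 3)) = Rational(1, 3) ≈ 0.33333)
Function('N')(W, H) = Add(8, Pow(Add(Rational(1, 3), W), Rational(1, 2)))
Mul(Function('p')(1, -2), Function('N')(-8, -6)) = Mul(Mul(1, -2), Add(8, Mul(Rational(1, 3), Pow(Add(3, Mul(9, -8)), Rational(1, 2))))) = Mul(-2, Add(8, Mul(Rational(1, 3), Pow(Add(3, -72), Rational(1, 2))))) = Mul(-2, Add(8, Mul(Rational(1, 3), Pow(-69, Rational(1, 2))))) = Mul(-2, Add(8, Mul(Rational(1, 3), Mul(I, Pow(69, Rational(1, 2)))))) = Mul(-2, Add(8, Mul(Rational(1, 3), I, Pow(69, Rational(1, 2))))) = Add(-16, Mul(Rational(-2, 3), I, Pow(69, Rational(1, 2))))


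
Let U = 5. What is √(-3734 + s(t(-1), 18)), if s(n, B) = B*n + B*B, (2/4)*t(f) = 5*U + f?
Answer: I*√2546 ≈ 50.458*I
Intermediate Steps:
t(f) = 50 + 2*f (t(f) = 2*(5*5 + f) = 2*(25 + f) = 50 + 2*f)
s(n, B) = B² + B*n (s(n, B) = B*n + B² = B² + B*n)
√(-3734 + s(t(-1), 18)) = √(-3734 + 18*(18 + (50 + 2*(-1)))) = √(-3734 + 18*(18 + (50 - 2))) = √(-3734 + 18*(18 + 48)) = √(-3734 + 18*66) = √(-3734 + 1188) = √(-2546) = I*√2546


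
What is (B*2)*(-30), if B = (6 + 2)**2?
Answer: -3840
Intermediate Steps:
B = 64 (B = 8**2 = 64)
(B*2)*(-30) = (64*2)*(-30) = 128*(-30) = -3840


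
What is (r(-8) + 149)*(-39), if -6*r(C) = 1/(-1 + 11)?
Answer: -116207/20 ≈ -5810.4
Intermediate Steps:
r(C) = -1/60 (r(C) = -1/(6*(-1 + 11)) = -⅙/10 = -⅙*⅒ = -1/60)
(r(-8) + 149)*(-39) = (-1/60 + 149)*(-39) = (8939/60)*(-39) = -116207/20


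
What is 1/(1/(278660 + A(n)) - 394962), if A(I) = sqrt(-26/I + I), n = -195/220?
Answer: -674725710943967495/266491016243429967319972 + sqrt(123915)/799473048730289901959916 ≈ -2.5319e-6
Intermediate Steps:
n = -39/44 (n = -195*1/220 = -39/44 ≈ -0.88636)
A(I) = sqrt(I - 26/I)
1/(1/(278660 + A(n)) - 394962) = 1/(1/(278660 + sqrt(-39/44 - 26/(-39/44))) - 394962) = 1/(1/(278660 + sqrt(-39/44 - 26*(-44/39))) - 394962) = 1/(1/(278660 + sqrt(-39/44 + 88/3)) - 394962) = 1/(1/(278660 + sqrt(3755/132)) - 394962) = 1/(1/(278660 + sqrt(123915)/66) - 394962) = 1/(-394962 + 1/(278660 + sqrt(123915)/66))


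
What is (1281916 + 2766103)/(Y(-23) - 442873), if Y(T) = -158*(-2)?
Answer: -4048019/442557 ≈ -9.1469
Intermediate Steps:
Y(T) = 316
(1281916 + 2766103)/(Y(-23) - 442873) = (1281916 + 2766103)/(316 - 442873) = 4048019/(-442557) = 4048019*(-1/442557) = -4048019/442557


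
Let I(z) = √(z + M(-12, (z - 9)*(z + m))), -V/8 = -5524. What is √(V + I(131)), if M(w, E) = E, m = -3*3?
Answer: √(44192 + √15015) ≈ 210.51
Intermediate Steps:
V = 44192 (V = -8*(-5524) = 44192)
m = -9
I(z) = √(z + (-9 + z)²) (I(z) = √(z + (z - 9)*(z - 9)) = √(z + (-9 + z)*(-9 + z)) = √(z + (-9 + z)²))
√(V + I(131)) = √(44192 + √(81 + 131² - 17*131)) = √(44192 + √(81 + 17161 - 2227)) = √(44192 + √15015)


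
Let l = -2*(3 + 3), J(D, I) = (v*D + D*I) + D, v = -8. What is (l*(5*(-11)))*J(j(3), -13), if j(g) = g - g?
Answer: 0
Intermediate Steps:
j(g) = 0
J(D, I) = -7*D + D*I (J(D, I) = (-8*D + D*I) + D = -7*D + D*I)
l = -12 (l = -2*6 = -12)
(l*(5*(-11)))*J(j(3), -13) = (-60*(-11))*(0*(-7 - 13)) = (-12*(-55))*(0*(-20)) = 660*0 = 0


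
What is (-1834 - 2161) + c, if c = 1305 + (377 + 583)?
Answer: -1730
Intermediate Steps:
c = 2265 (c = 1305 + 960 = 2265)
(-1834 - 2161) + c = (-1834 - 2161) + 2265 = -3995 + 2265 = -1730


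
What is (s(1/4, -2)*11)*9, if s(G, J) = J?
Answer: -198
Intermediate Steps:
(s(1/4, -2)*11)*9 = -2*11*9 = -22*9 = -198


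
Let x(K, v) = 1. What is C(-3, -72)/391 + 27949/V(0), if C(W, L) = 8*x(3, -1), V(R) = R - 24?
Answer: -10927867/9384 ≈ -1164.5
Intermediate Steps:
V(R) = -24 + R
C(W, L) = 8 (C(W, L) = 8*1 = 8)
C(-3, -72)/391 + 27949/V(0) = 8/391 + 27949/(-24 + 0) = 8*(1/391) + 27949/(-24) = 8/391 + 27949*(-1/24) = 8/391 - 27949/24 = -10927867/9384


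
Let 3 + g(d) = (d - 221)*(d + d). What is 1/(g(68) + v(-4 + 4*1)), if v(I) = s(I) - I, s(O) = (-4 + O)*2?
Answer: -1/20819 ≈ -4.8033e-5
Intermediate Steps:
s(O) = -8 + 2*O
g(d) = -3 + 2*d*(-221 + d) (g(d) = -3 + (d - 221)*(d + d) = -3 + (-221 + d)*(2*d) = -3 + 2*d*(-221 + d))
v(I) = -8 + I (v(I) = (-8 + 2*I) - I = -8 + I)
1/(g(68) + v(-4 + 4*1)) = 1/((-3 - 442*68 + 2*68²) + (-8 + (-4 + 4*1))) = 1/((-3 - 30056 + 2*4624) + (-8 + (-4 + 4))) = 1/((-3 - 30056 + 9248) + (-8 + 0)) = 1/(-20811 - 8) = 1/(-20819) = -1/20819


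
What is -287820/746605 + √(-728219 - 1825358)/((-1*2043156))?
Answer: -57564/149321 - I*√2553577/2043156 ≈ -0.38551 - 0.00078212*I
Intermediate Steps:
-287820/746605 + √(-728219 - 1825358)/((-1*2043156)) = -287820*1/746605 + √(-2553577)/(-2043156) = -57564/149321 + (I*√2553577)*(-1/2043156) = -57564/149321 - I*√2553577/2043156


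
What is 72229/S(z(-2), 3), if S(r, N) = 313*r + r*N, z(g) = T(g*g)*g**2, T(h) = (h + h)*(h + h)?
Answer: 72229/80896 ≈ 0.89286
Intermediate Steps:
T(h) = 4*h**2 (T(h) = (2*h)*(2*h) = 4*h**2)
z(g) = 4*g**6 (z(g) = (4*(g*g)**2)*g**2 = (4*(g**2)**2)*g**2 = (4*g**4)*g**2 = 4*g**6)
S(r, N) = 313*r + N*r
72229/S(z(-2), 3) = 72229/(((4*(-2)**6)*(313 + 3))) = 72229/(((4*64)*316)) = 72229/((256*316)) = 72229/80896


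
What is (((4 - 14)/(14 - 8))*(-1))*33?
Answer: 55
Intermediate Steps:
(((4 - 14)/(14 - 8))*(-1))*33 = (-10/6*(-1))*33 = (-10*⅙*(-1))*33 = -5/3*(-1)*33 = (5/3)*33 = 55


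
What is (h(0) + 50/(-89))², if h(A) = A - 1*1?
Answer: 19321/7921 ≈ 2.4392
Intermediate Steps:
h(A) = -1 + A (h(A) = A - 1 = -1 + A)
(h(0) + 50/(-89))² = ((-1 + 0) + 50/(-89))² = (-1 + 50*(-1/89))² = (-1 - 50/89)² = (-139/89)² = 19321/7921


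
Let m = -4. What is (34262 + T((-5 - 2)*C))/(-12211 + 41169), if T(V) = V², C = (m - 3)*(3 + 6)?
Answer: 228743/28958 ≈ 7.8991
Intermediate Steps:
C = -63 (C = (-4 - 3)*(3 + 6) = -7*9 = -63)
(34262 + T((-5 - 2)*C))/(-12211 + 41169) = (34262 + ((-5 - 2)*(-63))²)/(-12211 + 41169) = (34262 + (-7*(-63))²)/28958 = (34262 + 441²)*(1/28958) = (34262 + 194481)*(1/28958) = 228743*(1/28958) = 228743/28958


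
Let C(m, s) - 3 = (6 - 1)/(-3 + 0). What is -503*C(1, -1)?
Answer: -2012/3 ≈ -670.67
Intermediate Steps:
C(m, s) = 4/3 (C(m, s) = 3 + (6 - 1)/(-3 + 0) = 3 + 5/(-3) = 3 + 5*(-1/3) = 3 - 5/3 = 4/3)
-503*C(1, -1) = -503*4/3 = -2012/3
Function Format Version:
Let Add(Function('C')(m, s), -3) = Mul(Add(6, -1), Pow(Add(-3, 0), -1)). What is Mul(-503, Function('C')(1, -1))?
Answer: Rational(-2012, 3) ≈ -670.67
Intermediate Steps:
Function('C')(m, s) = Rational(4, 3) (Function('C')(m, s) = Add(3, Mul(Add(6, -1), Pow(Add(-3, 0), -1))) = Add(3, Mul(5, Pow(-3, -1))) = Add(3, Mul(5, Rational(-1, 3))) = Add(3, Rational(-5, 3)) = Rational(4, 3))
Mul(-503, Function('C')(1, -1)) = Mul(-503, Rational(4, 3)) = Rational(-2012, 3)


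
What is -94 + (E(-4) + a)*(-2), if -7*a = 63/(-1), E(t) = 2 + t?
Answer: -108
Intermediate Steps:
a = 9 (a = -9/(-1) = -9*(-1) = -⅐*(-63) = 9)
-94 + (E(-4) + a)*(-2) = -94 + ((2 - 4) + 9)*(-2) = -94 + (-2 + 9)*(-2) = -94 + 7*(-2) = -94 - 14 = -108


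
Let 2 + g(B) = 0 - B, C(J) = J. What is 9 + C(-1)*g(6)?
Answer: 17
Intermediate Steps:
g(B) = -2 - B (g(B) = -2 + (0 - B) = -2 - B)
9 + C(-1)*g(6) = 9 - (-2 - 1*6) = 9 - (-2 - 6) = 9 - 1*(-8) = 9 + 8 = 17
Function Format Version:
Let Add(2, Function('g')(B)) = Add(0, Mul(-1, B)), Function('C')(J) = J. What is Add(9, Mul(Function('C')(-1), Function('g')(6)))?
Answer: 17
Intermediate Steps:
Function('g')(B) = Add(-2, Mul(-1, B)) (Function('g')(B) = Add(-2, Add(0, Mul(-1, B))) = Add(-2, Mul(-1, B)))
Add(9, Mul(Function('C')(-1), Function('g')(6))) = Add(9, Mul(-1, Add(-2, Mul(-1, 6)))) = Add(9, Mul(-1, Add(-2, -6))) = Add(9, Mul(-1, -8)) = Add(9, 8) = 17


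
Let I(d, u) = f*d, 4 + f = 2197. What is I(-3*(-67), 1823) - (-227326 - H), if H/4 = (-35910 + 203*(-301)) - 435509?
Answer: -1461969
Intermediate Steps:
f = 2193 (f = -4 + 2197 = 2193)
H = -2130088 (H = 4*((-35910 + 203*(-301)) - 435509) = 4*((-35910 - 61103) - 435509) = 4*(-97013 - 435509) = 4*(-532522) = -2130088)
I(d, u) = 2193*d
I(-3*(-67), 1823) - (-227326 - H) = 2193*(-3*(-67)) - (-227326 - 1*(-2130088)) = 2193*201 - (-227326 + 2130088) = 440793 - 1*1902762 = 440793 - 1902762 = -1461969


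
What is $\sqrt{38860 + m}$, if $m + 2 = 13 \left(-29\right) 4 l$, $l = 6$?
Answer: $\sqrt{29810} \approx 172.66$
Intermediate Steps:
$m = -9050$ ($m = -2 + 13 \left(-29\right) 4 \cdot 6 = -2 - 9048 = -9050$)
$\sqrt{38860 + m} = \sqrt{38860 - 9050} = \sqrt{29810}$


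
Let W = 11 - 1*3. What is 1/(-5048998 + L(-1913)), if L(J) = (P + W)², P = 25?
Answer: -1/5047909 ≈ -1.9810e-7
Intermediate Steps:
W = 8 (W = 11 - 3 = 8)
L(J) = 1089 (L(J) = (25 + 8)² = 33² = 1089)
1/(-5048998 + L(-1913)) = 1/(-5048998 + 1089) = 1/(-5047909) = -1/5047909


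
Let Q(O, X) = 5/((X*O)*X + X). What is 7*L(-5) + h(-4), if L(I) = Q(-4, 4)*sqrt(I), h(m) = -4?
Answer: -4 - 7*I*sqrt(5)/12 ≈ -4.0 - 1.3044*I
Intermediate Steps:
Q(O, X) = 5/(X + O*X**2) (Q(O, X) = 5/((O*X)*X + X) = 5/(O*X**2 + X) = 5/(X + O*X**2))
L(I) = -sqrt(I)/12 (L(I) = (5/(4*(1 - 4*4)))*sqrt(I) = (5*(1/4)/(1 - 16))*sqrt(I) = (5*(1/4)/(-15))*sqrt(I) = (5*(1/4)*(-1/15))*sqrt(I) = -sqrt(I)/12)
7*L(-5) + h(-4) = 7*(-I*sqrt(5)/12) - 4 = -7*I*sqrt(5)/12 - 4 = -4 - 7*I*sqrt(5)/12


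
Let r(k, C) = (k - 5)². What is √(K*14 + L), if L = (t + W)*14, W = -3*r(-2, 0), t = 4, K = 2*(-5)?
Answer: 3*I*√238 ≈ 46.282*I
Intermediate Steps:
r(k, C) = (-5 + k)²
K = -10
W = -147 (W = -3*(-5 - 2)² = -3*(-7)² = -3*49 = -147)
L = -2002 (L = (4 - 147)*14 = -143*14 = -2002)
√(K*14 + L) = √(-10*14 - 2002) = √(-140 - 2002) = √(-2142) = 3*I*√238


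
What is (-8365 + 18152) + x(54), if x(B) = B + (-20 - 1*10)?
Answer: 9811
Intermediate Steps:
x(B) = -30 + B (x(B) = B + (-20 - 10) = B - 30 = -30 + B)
(-8365 + 18152) + x(54) = (-8365 + 18152) + (-30 + 54) = 9787 + 24 = 9811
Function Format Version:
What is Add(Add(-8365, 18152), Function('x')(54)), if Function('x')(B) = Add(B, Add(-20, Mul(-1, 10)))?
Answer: 9811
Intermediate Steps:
Function('x')(B) = Add(-30, B) (Function('x')(B) = Add(B, Add(-20, -10)) = Add(B, -30) = Add(-30, B))
Add(Add(-8365, 18152), Function('x')(54)) = Add(Add(-8365, 18152), Add(-30, 54)) = Add(9787, 24) = 9811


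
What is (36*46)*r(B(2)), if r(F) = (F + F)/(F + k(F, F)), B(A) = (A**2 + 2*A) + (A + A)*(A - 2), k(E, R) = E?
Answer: 1656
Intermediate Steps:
B(A) = A**2 + 2*A + 2*A*(-2 + A) (B(A) = (A**2 + 2*A) + (2*A)*(-2 + A) = (A**2 + 2*A) + 2*A*(-2 + A) = A**2 + 2*A + 2*A*(-2 + A))
r(F) = 1 (r(F) = (F + F)/(F + F) = (2*F)/((2*F)) = (2*F)*(1/(2*F)) = 1)
(36*46)*r(B(2)) = (36*46)*1 = 1656*1 = 1656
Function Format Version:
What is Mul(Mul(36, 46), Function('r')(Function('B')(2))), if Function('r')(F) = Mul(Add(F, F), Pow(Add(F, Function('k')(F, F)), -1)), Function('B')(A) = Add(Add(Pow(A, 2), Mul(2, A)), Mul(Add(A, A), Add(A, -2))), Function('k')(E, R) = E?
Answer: 1656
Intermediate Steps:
Function('B')(A) = Add(Pow(A, 2), Mul(2, A), Mul(2, A, Add(-2, A))) (Function('B')(A) = Add(Add(Pow(A, 2), Mul(2, A)), Mul(Mul(2, A), Add(-2, A))) = Add(Add(Pow(A, 2), Mul(2, A)), Mul(2, A, Add(-2, A))) = Add(Pow(A, 2), Mul(2, A), Mul(2, A, Add(-2, A))))
Function('r')(F) = 1 (Function('r')(F) = Mul(Add(F, F), Pow(Add(F, F), -1)) = Mul(Mul(2, F), Pow(Mul(2, F), -1)) = Mul(Mul(2, F), Mul(Rational(1, 2), Pow(F, -1))) = 1)
Mul(Mul(36, 46), Function('r')(Function('B')(2))) = Mul(Mul(36, 46), 1) = Mul(1656, 1) = 1656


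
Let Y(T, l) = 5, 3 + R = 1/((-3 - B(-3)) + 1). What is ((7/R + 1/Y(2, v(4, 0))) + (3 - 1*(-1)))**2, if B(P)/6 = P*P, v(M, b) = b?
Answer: 2524921/714025 ≈ 3.5362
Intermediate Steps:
B(P) = 6*P**2 (B(P) = 6*(P*P) = 6*P**2)
R = -169/56 (R = -3 + 1/((-3 - 6*(-3)**2) + 1) = -3 + 1/((-3 - 6*9) + 1) = -3 + 1/((-3 - 1*54) + 1) = -3 + 1/((-3 - 54) + 1) = -3 + 1/(-57 + 1) = -3 + 1/(-56) = -3 - 1/56 = -169/56 ≈ -3.0179)
((7/R + 1/Y(2, v(4, 0))) + (3 - 1*(-1)))**2 = ((7/(-169/56) + 1/5) + (3 - 1*(-1)))**2 = ((7*(-56/169) + 1*(1/5)) + (3 + 1))**2 = ((-392/169 + 1/5) + 4)**2 = (-1791/845 + 4)**2 = (1589/845)**2 = 2524921/714025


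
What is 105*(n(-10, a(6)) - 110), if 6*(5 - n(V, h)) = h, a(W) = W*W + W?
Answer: -11760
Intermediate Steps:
a(W) = W + W**2 (a(W) = W**2 + W = W + W**2)
n(V, h) = 5 - h/6
105*(n(-10, a(6)) - 110) = 105*((5 - (1 + 6)) - 110) = 105*((5 - 7) - 110) = 105*(-2 - 110) = 105*(-112) = -11760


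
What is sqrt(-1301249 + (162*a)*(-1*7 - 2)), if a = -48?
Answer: I*sqrt(1231265) ≈ 1109.6*I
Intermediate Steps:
sqrt(-1301249 + (162*a)*(-1*7 - 2)) = sqrt(-1301249 + (162*(-48))*(-1*7 - 2)) = sqrt(-1301249 - 7776*(-7 - 2)) = sqrt(-1301249 - 7776*(-9)) = sqrt(-1301249 + 69984) = sqrt(-1231265) = I*sqrt(1231265)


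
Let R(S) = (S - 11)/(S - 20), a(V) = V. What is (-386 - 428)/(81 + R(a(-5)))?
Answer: -20350/2041 ≈ -9.9706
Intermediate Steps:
R(S) = (-11 + S)/(-20 + S)
(-386 - 428)/(81 + R(a(-5))) = (-386 - 428)/(81 + (-11 - 5)/(-20 - 5)) = -814/(81 - 16/(-25)) = -814/(81 - 1/25*(-16)) = -814/(81 + 16/25) = -814/2041/25 = -814*25/2041 = -20350/2041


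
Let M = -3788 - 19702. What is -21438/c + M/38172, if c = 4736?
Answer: -38732499/7532608 ≈ -5.1420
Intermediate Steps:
M = -23490
-21438/c + M/38172 = -21438/4736 - 23490/38172 = -21438*1/4736 - 23490*1/38172 = -10719/2368 - 3915/6362 = -38732499/7532608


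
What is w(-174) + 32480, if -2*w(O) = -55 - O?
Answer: 64841/2 ≈ 32421.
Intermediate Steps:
w(O) = 55/2 + O/2 (w(O) = -(-55 - O)/2 = 55/2 + O/2)
w(-174) + 32480 = (55/2 + (½)*(-174)) + 32480 = (55/2 - 87) + 32480 = -119/2 + 32480 = 64841/2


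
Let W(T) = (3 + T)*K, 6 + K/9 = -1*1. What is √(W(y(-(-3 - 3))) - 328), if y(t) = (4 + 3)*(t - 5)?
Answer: I*√958 ≈ 30.952*I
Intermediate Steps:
K = -63 (K = -54 + 9*(-1*1) = -54 + 9*(-1) = -54 - 9 = -63)
y(t) = -35 + 7*t (y(t) = 7*(-5 + t) = -35 + 7*t)
W(T) = -189 - 63*T (W(T) = (3 + T)*(-63) = -189 - 63*T)
√(W(y(-(-3 - 3))) - 328) = √((-189 - 63*(-35 + 7*(-(-3 - 3)))) - 328) = √((-189 - 63*(-35 + 7*(-1*(-6)))) - 328) = √((-189 - 63*(-35 + 7*6)) - 328) = √((-189 - 63*(-35 + 42)) - 328) = √((-189 - 63*7) - 328) = √((-189 - 441) - 328) = √(-630 - 328) = √(-958) = I*√958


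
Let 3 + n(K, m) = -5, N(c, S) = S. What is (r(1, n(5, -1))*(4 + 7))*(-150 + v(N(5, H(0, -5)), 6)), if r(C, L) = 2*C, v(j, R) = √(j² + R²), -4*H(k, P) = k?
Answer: -3168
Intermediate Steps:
H(k, P) = -k/4
v(j, R) = √(R² + j²)
n(K, m) = -8 (n(K, m) = -3 - 5 = -8)
(r(1, n(5, -1))*(4 + 7))*(-150 + v(N(5, H(0, -5)), 6)) = ((2*1)*(4 + 7))*(-150 + √(6² + (-¼*0)²)) = (2*11)*(-150 + √(36 + 0²)) = 22*(-150 + √(36 + 0)) = 22*(-150 + √36) = 22*(-150 + 6) = 22*(-144) = -3168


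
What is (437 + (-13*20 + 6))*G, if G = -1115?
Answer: -204045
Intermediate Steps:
(437 + (-13*20 + 6))*G = (437 + (-13*20 + 6))*(-1115) = (437 + (-260 + 6))*(-1115) = (437 - 254)*(-1115) = 183*(-1115) = -204045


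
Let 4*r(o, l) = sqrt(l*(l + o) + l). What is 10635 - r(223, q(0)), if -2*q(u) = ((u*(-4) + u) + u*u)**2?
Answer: 10635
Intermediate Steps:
q(u) = -(u**2 - 3*u)**2/2 (q(u) = -((u*(-4) + u) + u*u)**2/2 = -((-4*u + u) + u**2)**2/2 = -(-3*u + u**2)**2/2 = -(u**2 - 3*u)**2/2)
r(o, l) = sqrt(l + l*(l + o))/4 (r(o, l) = sqrt(l*(l + o) + l)/4 = sqrt(l + l*(l + o))/4)
10635 - r(223, q(0)) = 10635 - sqrt((-1/2*0**2*(-3 + 0)**2)*(1 - 1/2*0**2*(-3 + 0)**2 + 223))/4 = 10635 - sqrt((-1/2*0*(-3)**2)*(1 - 1/2*0*(-3)**2 + 223))/4 = 10635 - sqrt((-1/2*0*9)*(1 - 1/2*0*9 + 223))/4 = 10635 - sqrt(0*(1 + 0 + 223))/4 = 10635 - sqrt(0*224)/4 = 10635 - sqrt(0)/4 = 10635 - 0/4 = 10635 - 1*0 = 10635 + 0 = 10635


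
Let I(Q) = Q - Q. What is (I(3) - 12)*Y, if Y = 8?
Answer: -96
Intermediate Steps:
I(Q) = 0
(I(3) - 12)*Y = (0 - 12)*8 = -12*8 = -96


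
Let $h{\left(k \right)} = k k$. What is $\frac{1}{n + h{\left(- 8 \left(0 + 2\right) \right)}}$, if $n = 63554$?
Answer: $\frac{1}{63810} \approx 1.5672 \cdot 10^{-5}$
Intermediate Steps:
$h{\left(k \right)} = k^{2}$
$\frac{1}{n + h{\left(- 8 \left(0 + 2\right) \right)}} = \frac{1}{63554 + \left(- 8 \left(0 + 2\right)\right)^{2}} = \frac{1}{63554 + \left(\left(-8\right) 2\right)^{2}} = \frac{1}{63554 + \left(-16\right)^{2}} = \frac{1}{63554 + 256} = \frac{1}{63810}$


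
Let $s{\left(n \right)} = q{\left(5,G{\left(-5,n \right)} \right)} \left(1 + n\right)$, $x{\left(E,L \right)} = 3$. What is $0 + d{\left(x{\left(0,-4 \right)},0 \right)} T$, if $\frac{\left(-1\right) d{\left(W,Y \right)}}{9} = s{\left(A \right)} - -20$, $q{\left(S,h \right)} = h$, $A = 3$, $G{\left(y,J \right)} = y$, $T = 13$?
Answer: $0$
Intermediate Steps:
$s{\left(n \right)} = -5 - 5 n$ ($s{\left(n \right)} = - 5 \left(1 + n\right) = -5 - 5 n$)
$d{\left(W,Y \right)} = 0$ ($d{\left(W,Y \right)} = - 9 \left(\left(-5 - 15\right) - -20\right) = - 9 \left(\left(-5 - 15\right) + 20\right) = - 9 \left(-20 + 20\right) = \left(-9\right) 0 = 0$)
$0 + d{\left(x{\left(0,-4 \right)},0 \right)} T = 0 + 0 \cdot 13 = 0 + 0 = 0$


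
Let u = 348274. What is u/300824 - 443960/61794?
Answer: -28008144871/4647279564 ≈ -6.0268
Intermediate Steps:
u/300824 - 443960/61794 = 348274/300824 - 443960/61794 = 348274*(1/300824) - 443960*1/61794 = 174137/150412 - 221980/30897 = -28008144871/4647279564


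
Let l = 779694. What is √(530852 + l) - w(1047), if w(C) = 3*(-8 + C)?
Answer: -3117 + √1310546 ≈ -1972.2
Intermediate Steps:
w(C) = -24 + 3*C
√(530852 + l) - w(1047) = √(530852 + 779694) - (-24 + 3*1047) = √1310546 - (-24 + 3141) = √1310546 - 1*3117 = √1310546 - 3117 = -3117 + √1310546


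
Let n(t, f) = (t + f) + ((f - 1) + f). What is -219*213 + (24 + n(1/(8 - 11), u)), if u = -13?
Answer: -139990/3 ≈ -46663.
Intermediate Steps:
n(t, f) = -1 + t + 3*f (n(t, f) = (f + t) + ((-1 + f) + f) = (f + t) + (-1 + 2*f) = -1 + t + 3*f)
-219*213 + (24 + n(1/(8 - 11), u)) = -219*213 + (24 + (-1 + 1/(8 - 11) + 3*(-13))) = -46647 + (24 + (-1 + 1/(-3) - 39)) = -46647 + (24 + (-1 - ⅓ - 39)) = -46647 + (24 - 121/3) = -46647 - 49/3 = -139990/3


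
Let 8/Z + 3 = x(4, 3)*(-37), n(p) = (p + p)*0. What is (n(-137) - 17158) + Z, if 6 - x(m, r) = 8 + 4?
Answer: -3757594/219 ≈ -17158.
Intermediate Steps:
x(m, r) = -6 (x(m, r) = 6 - (8 + 4) = 6 - 1*12 = 6 - 12 = -6)
n(p) = 0 (n(p) = (2*p)*0 = 0)
Z = 8/219 (Z = 8/(-3 - 6*(-37)) = 8/(-3 + 222) = 8/219 ≈ 0.036530)
(n(-137) - 17158) + Z = (0 - 17158) + 8/219 = -17158 + 8/219 = -3757594/219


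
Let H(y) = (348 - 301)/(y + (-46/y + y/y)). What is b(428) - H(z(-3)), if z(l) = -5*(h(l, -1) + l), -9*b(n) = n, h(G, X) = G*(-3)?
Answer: -169991/3708 ≈ -45.844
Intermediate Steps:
h(G, X) = -3*G
b(n) = -n/9
z(l) = 10*l (z(l) = -5*(-3*l + l) = -(-10)*l = 10*l)
H(y) = 47/(1 + y - 46/y) (H(y) = 47/(y + (-46/y + 1)) = 47/(y + (1 - 46/y)) = 47/(1 + y - 46/y))
b(428) - H(z(-3)) = -1/9*428 - 47*10*(-3)/(-46 + 10*(-3) + (10*(-3))**2) = -428/9 - 47*(-30)/(-46 - 30 + (-30)**2) = -428/9 - 47*(-30)/(-46 - 30 + 900) = -428/9 - 47*(-30)/824 = -428/9 - 1*(-705/412) = -428/9 + 705/412 = -169991/3708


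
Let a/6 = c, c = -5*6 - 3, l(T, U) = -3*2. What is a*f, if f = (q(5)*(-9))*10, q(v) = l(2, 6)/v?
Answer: -21384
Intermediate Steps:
l(T, U) = -6
q(v) = -6/v
c = -33 (c = -30 - 3 = -33)
a = -198 (a = 6*(-33) = -198)
f = 108 (f = (-6/5*(-9))*10 = (-6*1/5*(-9))*10 = -6/5*(-9)*10 = (54/5)*10 = 108)
a*f = -198*108 = -21384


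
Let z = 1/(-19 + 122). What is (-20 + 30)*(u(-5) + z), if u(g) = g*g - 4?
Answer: 21640/103 ≈ 210.10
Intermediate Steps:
u(g) = -4 + g**2 (u(g) = g**2 - 4 = -4 + g**2)
z = 1/103 ≈ 0.0097087
(-20 + 30)*(u(-5) + z) = (-20 + 30)*((-4 + (-5)**2) + 1/103) = 10*((-4 + 25) + 1/103) = 10*(21 + 1/103) = 10*(2164/103) = 21640/103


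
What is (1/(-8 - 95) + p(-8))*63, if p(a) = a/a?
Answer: 6426/103 ≈ 62.388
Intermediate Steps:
p(a) = 1
(1/(-8 - 95) + p(-8))*63 = (1/(-8 - 95) + 1)*63 = (1/(-103) + 1)*63 = (-1/103 + 1)*63 = (102/103)*63 = 6426/103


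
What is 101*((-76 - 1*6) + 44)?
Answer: -3838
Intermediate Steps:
101*((-76 - 1*6) + 44) = 101*((-76 - 6) + 44) = 101*(-82 + 44) = 101*(-38) = -3838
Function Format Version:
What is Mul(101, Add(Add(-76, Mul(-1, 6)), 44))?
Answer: -3838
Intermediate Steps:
Mul(101, Add(Add(-76, Mul(-1, 6)), 44)) = Mul(101, Add(Add(-76, -6), 44)) = Mul(101, Add(-82, 44)) = Mul(101, -38) = -3838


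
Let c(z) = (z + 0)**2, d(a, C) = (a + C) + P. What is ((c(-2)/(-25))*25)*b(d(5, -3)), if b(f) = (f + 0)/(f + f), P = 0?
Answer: -2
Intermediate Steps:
d(a, C) = C + a (d(a, C) = (a + C) + 0 = (C + a) + 0 = C + a)
b(f) = 1/2 (b(f) = f/((2*f)) = f*(1/(2*f)) = 1/2)
c(z) = z**2
((c(-2)/(-25))*25)*b(d(5, -3)) = (((-2)**2/(-25))*25)*(1/2) = ((4*(-1/25))*25)*(1/2) = -4/25*25*(1/2) = -4*1/2 = -2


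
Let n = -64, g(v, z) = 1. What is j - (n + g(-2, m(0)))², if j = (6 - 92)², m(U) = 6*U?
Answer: 3427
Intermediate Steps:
j = 7396 (j = (-86)² = 7396)
j - (n + g(-2, m(0)))² = 7396 - (-64 + 1)² = 7396 - 1*(-63)² = 7396 - 1*3969 = 7396 - 3969 = 3427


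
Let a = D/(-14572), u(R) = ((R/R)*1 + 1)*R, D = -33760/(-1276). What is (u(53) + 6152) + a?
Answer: 7272526076/1162117 ≈ 6258.0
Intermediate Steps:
D = 8440/319 (D = -33760*(-1/1276) = 8440/319 ≈ 26.458)
u(R) = 2*R (u(R) = (1*1 + 1)*R = (1 + 1)*R = 2*R)
a = -2110/1162117 (a = (8440/319)/(-14572) = (8440/319)*(-1/14572) = -2110/1162117 ≈ -0.0018157)
(u(53) + 6152) + a = (2*53 + 6152) - 2110/1162117 = (106 + 6152) - 2110/1162117 = 6258 - 2110/1162117 = 7272526076/1162117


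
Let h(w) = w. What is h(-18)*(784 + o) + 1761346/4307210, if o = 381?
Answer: -45160216177/2153605 ≈ -20970.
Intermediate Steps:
h(-18)*(784 + o) + 1761346/4307210 = -18*(784 + 381) + 1761346/4307210 = -18*1165 + 1761346*(1/4307210) = -20970 + 880673/2153605 = -45160216177/2153605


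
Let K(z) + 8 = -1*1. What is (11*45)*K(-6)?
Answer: -4455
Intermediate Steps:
K(z) = -9 (K(z) = -8 - 1*1 = -8 - 1 = -9)
(11*45)*K(-6) = (11*45)*(-9) = 495*(-9) = -4455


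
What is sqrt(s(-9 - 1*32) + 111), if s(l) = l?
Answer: sqrt(70) ≈ 8.3666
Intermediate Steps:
sqrt(s(-9 - 1*32) + 111) = sqrt((-9 - 1*32) + 111) = sqrt((-9 - 32) + 111) = sqrt(-41 + 111) = sqrt(70)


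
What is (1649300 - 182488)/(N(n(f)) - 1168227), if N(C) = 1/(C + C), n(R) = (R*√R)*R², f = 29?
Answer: -118235439567914123848464/94167373092192873497843 - 71548155736*√29/94167373092192873497843 ≈ -1.2556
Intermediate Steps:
n(R) = R^(7/2) (n(R) = R^(3/2)*R² = R^(7/2))
N(C) = 1/(2*C)
(1649300 - 182488)/(N(n(f)) - 1168227) = (1649300 - 182488)/(1/(2*(29^(7/2))) - 1168227) = 1466812/(1/(2*((24389*√29))) - 1168227) = 1466812/((√29/707281)/2 - 1168227) = 1466812/(√29/1414562 - 1168227) = 1466812/(-1168227 + √29/1414562)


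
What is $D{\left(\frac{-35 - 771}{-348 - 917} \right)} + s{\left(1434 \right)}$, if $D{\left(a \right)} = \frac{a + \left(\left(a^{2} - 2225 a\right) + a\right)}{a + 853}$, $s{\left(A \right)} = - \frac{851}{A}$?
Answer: $- \frac{4411774870621}{1958860512510} \approx -2.2522$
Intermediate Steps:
$D{\left(a \right)} = \frac{a^{2} - 2223 a}{853 + a}$ ($D{\left(a \right)} = \frac{a + \left(a^{2} - 2224 a\right)}{853 + a} = \frac{a^{2} - 2223 a}{853 + a}$)
$D{\left(\frac{-35 - 771}{-348 - 917} \right)} + s{\left(1434 \right)} = \frac{\frac{-35 - 771}{-348 - 917} \left(-2223 + \frac{-35 - 771}{-348 - 917}\right)}{853 + \frac{-35 - 771}{-348 - 917}} - \frac{851}{1434} = \frac{- \frac{806}{-1265} \left(-2223 - \frac{806}{-1265}\right)}{853 - \frac{806}{-1265}} - \frac{851}{1434} = \frac{\left(-806\right) \left(- \frac{1}{1265}\right) \left(-2223 - - \frac{806}{1265}\right)}{853 - - \frac{806}{1265}} - \frac{851}{1434} = \frac{806 \left(-2223 + \frac{806}{1265}\right)}{1265 \left(853 + \frac{806}{1265}\right)} - \frac{851}{1434} = \frac{806}{1265} \frac{1}{\frac{1079851}{1265}} \left(- \frac{2811289}{1265}\right) - \frac{851}{1434} = \frac{806}{1265} \cdot \frac{1265}{1079851} \left(- \frac{2811289}{1265}\right) - \frac{851}{1434} = - \frac{2265898934}{1366011515} - \frac{851}{1434} = - \frac{4411774870621}{1958860512510}$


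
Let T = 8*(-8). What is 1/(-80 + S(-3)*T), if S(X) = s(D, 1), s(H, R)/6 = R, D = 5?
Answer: -1/464 ≈ -0.0021552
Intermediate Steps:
s(H, R) = 6*R
S(X) = 6 (S(X) = 6*1 = 6)
T = -64
1/(-80 + S(-3)*T) = 1/(-80 + 6*(-64)) = 1/(-80 - 384) = 1/(-464) = -1/464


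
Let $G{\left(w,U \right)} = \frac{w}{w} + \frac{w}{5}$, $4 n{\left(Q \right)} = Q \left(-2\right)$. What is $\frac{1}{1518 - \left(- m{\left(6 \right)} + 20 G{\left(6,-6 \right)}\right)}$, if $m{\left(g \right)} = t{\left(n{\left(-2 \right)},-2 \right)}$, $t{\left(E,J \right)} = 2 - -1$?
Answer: $\frac{1}{1477} \approx 0.00067705$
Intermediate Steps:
$n{\left(Q \right)} = - \frac{Q}{2}$ ($n{\left(Q \right)} = \frac{Q \left(-2\right)}{4} = \frac{\left(-2\right) Q}{4} = - \frac{Q}{2}$)
$t{\left(E,J \right)} = 3$ ($t{\left(E,J \right)} = 2 + 1 = 3$)
$m{\left(g \right)} = 3$
$G{\left(w,U \right)} = 1 + \frac{w}{5}$ ($G{\left(w,U \right)} = 1 + w \frac{1}{5} = 1 + \frac{w}{5}$)
$\frac{1}{1518 - \left(- m{\left(6 \right)} + 20 G{\left(6,-6 \right)}\right)} = \frac{1}{1518 + \left(3 - 20 \left(1 + \frac{1}{5} \cdot 6\right)\right)} = \frac{1}{1518 + \left(3 - 20 \left(1 + \frac{6}{5}\right)\right)} = \frac{1}{1518 + \left(3 - 44\right)} = \frac{1}{1518 - 41} = \frac{1}{1477}$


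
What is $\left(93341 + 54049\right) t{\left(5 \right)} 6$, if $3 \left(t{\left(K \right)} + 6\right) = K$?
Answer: $-3832140$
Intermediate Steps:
$t{\left(K \right)} = -6 + \frac{K}{3}$
$\left(93341 + 54049\right) t{\left(5 \right)} 6 = \left(93341 + 54049\right) \left(-6 + \frac{1}{3} \cdot 5\right) 6 = 147390 \left(-6 + \frac{5}{3}\right) 6 = 147390 \left(\left(- \frac{13}{3}\right) 6\right) = 147390 \left(-26\right) = -3832140$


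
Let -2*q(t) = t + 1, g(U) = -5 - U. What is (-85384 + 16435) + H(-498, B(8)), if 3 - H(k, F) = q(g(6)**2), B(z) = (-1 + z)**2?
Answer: -68885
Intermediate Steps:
q(t) = -1/2 - t/2 (q(t) = -(t + 1)/2 = -(1 + t)/2 = -1/2 - t/2)
H(k, F) = 64 (H(k, F) = 3 - (-1/2 - (-5 - 1*6)**2/2) = 3 - (-1/2 - (-5 - 6)**2/2) = 3 - (-1/2 - 1/2*(-11)**2) = 3 - (-1/2 - 1/2*121) = 3 - (-1/2 - 121/2) = 3 - 1*(-61) = 3 + 61 = 64)
(-85384 + 16435) + H(-498, B(8)) = (-85384 + 16435) + 64 = -68949 + 64 = -68885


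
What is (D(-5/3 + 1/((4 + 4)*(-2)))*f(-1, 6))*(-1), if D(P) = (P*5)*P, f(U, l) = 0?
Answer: 0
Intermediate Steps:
D(P) = 5*P² (D(P) = (5*P)*P = 5*P²)
(D(-5/3 + 1/((4 + 4)*(-2)))*f(-1, 6))*(-1) = ((5*(-5/3 + 1/((4 + 4)*(-2)))²)*0)*(-1) = ((5*(-5*⅓ - ½/8)²)*0)*(-1) = ((5*(-5/3 + (⅛)*(-½))²)*0)*(-1) = ((5*(-5/3 - 1/16)²)*0)*(-1) = ((5*(-83/48)²)*0)*(-1) = ((5*(6889/2304))*0)*(-1) = ((34445/2304)*0)*(-1) = 0*(-1) = 0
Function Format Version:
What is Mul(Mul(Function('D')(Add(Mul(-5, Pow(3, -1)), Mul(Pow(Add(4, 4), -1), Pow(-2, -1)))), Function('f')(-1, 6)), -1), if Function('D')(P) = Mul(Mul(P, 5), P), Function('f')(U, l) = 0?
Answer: 0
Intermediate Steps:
Function('D')(P) = Mul(5, Pow(P, 2)) (Function('D')(P) = Mul(Mul(5, P), P) = Mul(5, Pow(P, 2)))
Mul(Mul(Function('D')(Add(Mul(-5, Pow(3, -1)), Mul(Pow(Add(4, 4), -1), Pow(-2, -1)))), Function('f')(-1, 6)), -1) = Mul(Mul(Mul(5, Pow(Add(Mul(-5, Pow(3, -1)), Mul(Pow(Add(4, 4), -1), Pow(-2, -1))), 2)), 0), -1) = Mul(Mul(Mul(5, Pow(Add(Mul(-5, Rational(1, 3)), Mul(Pow(8, -1), Rational(-1, 2))), 2)), 0), -1) = Mul(Mul(Mul(5, Pow(Add(Rational(-5, 3), Mul(Rational(1, 8), Rational(-1, 2))), 2)), 0), -1) = Mul(Mul(Mul(5, Pow(Add(Rational(-5, 3), Rational(-1, 16)), 2)), 0), -1) = Mul(Mul(Mul(5, Pow(Rational(-83, 48), 2)), 0), -1) = Mul(Mul(Mul(5, Rational(6889, 2304)), 0), -1) = Mul(Mul(Rational(34445, 2304), 0), -1) = Mul(0, -1) = 0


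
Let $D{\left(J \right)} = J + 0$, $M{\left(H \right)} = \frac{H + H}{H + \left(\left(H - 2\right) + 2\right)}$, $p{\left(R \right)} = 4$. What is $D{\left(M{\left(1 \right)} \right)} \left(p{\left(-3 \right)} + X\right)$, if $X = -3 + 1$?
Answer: $2$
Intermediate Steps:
$M{\left(H \right)} = 1$ ($M{\left(H \right)} = \frac{2 H}{H + \left(\left(-2 + H\right) + 2\right)} = \frac{2 H}{H + H} = \frac{2 H}{2 H} = 2 H \frac{1}{2 H} = 1$)
$D{\left(J \right)} = J$
$X = -2$
$D{\left(M{\left(1 \right)} \right)} \left(p{\left(-3 \right)} + X\right) = 1 \left(4 - 2\right) = 1 \cdot 2 = 2$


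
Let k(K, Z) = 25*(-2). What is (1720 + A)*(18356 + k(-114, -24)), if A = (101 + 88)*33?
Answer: 145660842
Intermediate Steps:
k(K, Z) = -50
A = 6237 (A = 189*33 = 6237)
(1720 + A)*(18356 + k(-114, -24)) = (1720 + 6237)*(18356 - 50) = 7957*18306 = 145660842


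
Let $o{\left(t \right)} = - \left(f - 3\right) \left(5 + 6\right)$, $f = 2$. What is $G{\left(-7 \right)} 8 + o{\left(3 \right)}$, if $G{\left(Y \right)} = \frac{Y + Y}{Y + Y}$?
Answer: $19$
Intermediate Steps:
$G{\left(Y \right)} = 1$ ($G{\left(Y \right)} = \frac{2 Y}{2 Y} = 2 Y \frac{1}{2 Y} = 1$)
$o{\left(t \right)} = 11$ ($o{\left(t \right)} = - \left(2 - 3\right) \left(5 + 6\right) = - \left(-1\right) 11 = \left(-1\right) \left(-11\right) = 11$)
$G{\left(-7 \right)} 8 + o{\left(3 \right)} = 1 \cdot 8 + 11 = 8 + 11 = 19$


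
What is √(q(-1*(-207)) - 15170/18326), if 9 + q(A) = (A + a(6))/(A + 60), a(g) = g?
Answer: I*√122559967365/116501 ≈ 3.005*I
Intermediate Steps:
q(A) = -9 + (6 + A)/(60 + A) (q(A) = -9 + (A + 6)/(A + 60) = -9 + (6 + A)/(60 + A))
√(q(-1*(-207)) - 15170/18326) = √(2*(-267 - (-4)*(-207))/(60 - 1*(-207)) - 15170/18326) = √(2*(-267 - 4*207)/(60 + 207) - 15170*1/18326) = √(2*(-267 - 828)/267 - 7585/9163) = √(2*(1/267)*(-1095) - 7585/9163) = √(-730/89 - 7585/9163) = √(-7364055/815507) = I*√122559967365/116501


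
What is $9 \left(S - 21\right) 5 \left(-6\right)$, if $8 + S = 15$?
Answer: $3780$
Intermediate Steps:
$S = 7$ ($S = -8 + 15 = 7$)
$9 \left(S - 21\right) 5 \left(-6\right) = 9 \left(7 - 21\right) 5 \left(-6\right) = 9 \left(-14\right) \left(-30\right) = \left(-126\right) \left(-30\right) = 3780$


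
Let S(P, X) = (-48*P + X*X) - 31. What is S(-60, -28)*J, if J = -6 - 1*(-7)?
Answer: 3633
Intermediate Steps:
J = 1 (J = -6 + 7 = 1)
S(P, X) = -31 + X² - 48*P (S(P, X) = (-48*P + X²) - 31 = (X² - 48*P) - 31 = -31 + X² - 48*P)
S(-60, -28)*J = (-31 + (-28)² - 48*(-60))*1 = (-31 + 784 + 2880)*1 = 3633*1 = 3633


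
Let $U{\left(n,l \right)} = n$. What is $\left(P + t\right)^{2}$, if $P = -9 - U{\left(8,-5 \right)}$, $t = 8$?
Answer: $81$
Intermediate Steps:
$P = -17$ ($P = -9 - 8 = -17$)
$\left(P + t\right)^{2} = \left(-17 + 8\right)^{2} = \left(-9\right)^{2} = 81$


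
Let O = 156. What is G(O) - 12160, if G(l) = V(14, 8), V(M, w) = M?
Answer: -12146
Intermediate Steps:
G(l) = 14
G(O) - 12160 = 14 - 12160 = -12146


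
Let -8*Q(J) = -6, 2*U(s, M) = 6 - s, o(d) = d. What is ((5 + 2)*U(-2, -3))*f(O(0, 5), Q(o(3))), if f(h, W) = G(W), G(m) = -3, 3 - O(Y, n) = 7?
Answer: -84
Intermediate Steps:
U(s, M) = 3 - s/2 (U(s, M) = (6 - s)/2 = 3 - s/2)
O(Y, n) = -4 (O(Y, n) = 3 - 1*7 = 3 - 7 = -4)
Q(J) = ¾ (Q(J) = -⅛*(-6) = ¾)
f(h, W) = -3
((5 + 2)*U(-2, -3))*f(O(0, 5), Q(o(3))) = ((5 + 2)*(3 - ½*(-2)))*(-3) = (7*(3 + 1))*(-3) = (7*4)*(-3) = 28*(-3) = -84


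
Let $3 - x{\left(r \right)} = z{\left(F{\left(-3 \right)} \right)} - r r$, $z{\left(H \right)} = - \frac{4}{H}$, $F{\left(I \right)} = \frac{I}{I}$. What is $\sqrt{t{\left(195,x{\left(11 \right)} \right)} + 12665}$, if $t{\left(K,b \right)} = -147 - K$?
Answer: $\sqrt{12323} \approx 111.01$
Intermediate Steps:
$F{\left(I \right)} = 1$
$x{\left(r \right)} = 7 + r^{2}$ ($x{\left(r \right)} = 3 - \left(- \frac{4}{1} - r r\right) = 3 - \left(\left(-4\right) 1 - r^{2}\right) = 3 - \left(-4 - r^{2}\right) = 3 + \left(4 + r^{2}\right) = 7 + r^{2}$)
$\sqrt{t{\left(195,x{\left(11 \right)} \right)} + 12665} = \sqrt{\left(-147 - 195\right) + 12665} = \sqrt{-342 + 12665} = \sqrt{12323}$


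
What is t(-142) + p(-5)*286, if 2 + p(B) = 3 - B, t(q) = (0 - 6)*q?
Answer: 2568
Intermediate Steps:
t(q) = -6*q
p(B) = 1 - B (p(B) = -2 + (3 - B) = 1 - B)
t(-142) + p(-5)*286 = -6*(-142) + (1 - 1*(-5))*286 = 852 + (1 + 5)*286 = 852 + 6*286 = 852 + 1716 = 2568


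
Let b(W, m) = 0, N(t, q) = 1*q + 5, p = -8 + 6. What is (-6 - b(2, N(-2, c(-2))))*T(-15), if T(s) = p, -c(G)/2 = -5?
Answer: 12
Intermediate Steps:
c(G) = 10 (c(G) = -2*(-5) = 10)
p = -2
N(t, q) = 5 + q (N(t, q) = q + 5 = 5 + q)
T(s) = -2
(-6 - b(2, N(-2, c(-2))))*T(-15) = (-6 - 1*0)*(-2) = (-6 + 0)*(-2) = -6*(-2) = 12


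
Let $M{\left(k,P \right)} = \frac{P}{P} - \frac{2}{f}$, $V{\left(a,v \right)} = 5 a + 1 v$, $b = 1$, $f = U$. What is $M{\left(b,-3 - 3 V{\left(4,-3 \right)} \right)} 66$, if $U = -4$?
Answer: $99$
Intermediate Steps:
$f = -4$
$V{\left(a,v \right)} = v + 5 a$ ($V{\left(a,v \right)} = 5 a + v = v + 5 a$)
$M{\left(k,P \right)} = \frac{3}{2}$ ($M{\left(k,P \right)} = \frac{P}{P} - \frac{2}{-4} = 1 - - \frac{1}{2} = 1 + \frac{1}{2} = \frac{3}{2}$)
$M{\left(b,-3 - 3 V{\left(4,-3 \right)} \right)} 66 = \frac{3}{2} \cdot 66 = 99$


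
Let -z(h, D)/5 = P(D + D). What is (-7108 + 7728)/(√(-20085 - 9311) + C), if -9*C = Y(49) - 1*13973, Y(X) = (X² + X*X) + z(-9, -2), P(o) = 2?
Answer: 51229980/86671837 - 100440*I*√7349/86671837 ≈ 0.59108 - 0.099344*I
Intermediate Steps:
z(h, D) = -10 (z(h, D) = -5*2 = -10)
Y(X) = -10 + 2*X² (Y(X) = (X² + X*X) - 10 = (X² + X²) - 10 = 2*X² - 10 = -10 + 2*X²)
C = 9181/9 (C = -((-10 + 2*49²) - 1*13973)/9 = -((-10 + 2*2401) - 13973)/9 = -((-10 + 4802) - 13973)/9 = -(4792 - 13973)/9 = -⅑*(-9181) = 9181/9 ≈ 1020.1)
(-7108 + 7728)/(√(-20085 - 9311) + C) = (-7108 + 7728)/(√(-20085 - 9311) + 9181/9) = 620/(√(-29396) + 9181/9) = 620/(2*I*√7349 + 9181/9) = 620/(9181/9 + 2*I*√7349)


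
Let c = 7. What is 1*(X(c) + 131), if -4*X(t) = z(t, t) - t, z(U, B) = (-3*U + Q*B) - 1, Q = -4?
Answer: 581/4 ≈ 145.25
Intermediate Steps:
z(U, B) = -1 - 4*B - 3*U (z(U, B) = (-3*U - 4*B) - 1 = (-4*B - 3*U) - 1 = -1 - 4*B - 3*U)
X(t) = ¼ + 2*t (X(t) = -((-1 - 4*t - 3*t) - t)/4 = -((-1 - 7*t) - t)/4 = -(-1 - 8*t)/4 = ¼ + 2*t)
1*(X(c) + 131) = 1*((¼ + 2*7) + 131) = 1*((¼ + 14) + 131) = 1*(57/4 + 131) = 1*(581/4) = 581/4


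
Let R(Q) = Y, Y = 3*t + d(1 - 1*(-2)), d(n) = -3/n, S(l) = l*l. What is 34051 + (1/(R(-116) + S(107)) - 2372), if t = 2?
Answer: 362851267/11454 ≈ 31679.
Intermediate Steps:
S(l) = l²
Y = 5 (Y = 3*2 - 3/(1 - 1*(-2)) = 6 - 3/(1 + 2) = 6 - 3/3 = 6 - 3*⅓ = 6 - 1 = 5)
R(Q) = 5
34051 + (1/(R(-116) + S(107)) - 2372) = 34051 + (1/(5 + 107²) - 2372) = 34051 + (1/(5 + 11449) - 2372) = 34051 + (1/11454 - 2372) = 34051 - 27168887/11454 = 362851267/11454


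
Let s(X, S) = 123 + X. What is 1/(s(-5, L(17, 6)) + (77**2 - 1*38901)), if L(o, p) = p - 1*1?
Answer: -1/32854 ≈ -3.0438e-5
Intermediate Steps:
L(o, p) = -1 + p (L(o, p) = p - 1 = -1 + p)
1/(s(-5, L(17, 6)) + (77**2 - 1*38901)) = 1/((123 - 5) + (77**2 - 1*38901)) = 1/(118 + (5929 - 38901)) = 1/(118 - 32972) = 1/(-32854) = -1/32854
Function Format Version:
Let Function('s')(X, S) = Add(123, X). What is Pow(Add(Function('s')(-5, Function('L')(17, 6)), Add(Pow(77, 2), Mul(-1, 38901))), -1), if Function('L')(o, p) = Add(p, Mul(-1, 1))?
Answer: Rational(-1, 32854) ≈ -3.0438e-5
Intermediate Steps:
Function('L')(o, p) = Add(-1, p) (Function('L')(o, p) = Add(p, -1) = Add(-1, p))
Pow(Add(Function('s')(-5, Function('L')(17, 6)), Add(Pow(77, 2), Mul(-1, 38901))), -1) = Pow(Add(Add(123, -5), Add(Pow(77, 2), Mul(-1, 38901))), -1) = Pow(Add(118, Add(5929, -38901)), -1) = Pow(Add(118, -32972), -1) = Pow(-32854, -1) = Rational(-1, 32854)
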